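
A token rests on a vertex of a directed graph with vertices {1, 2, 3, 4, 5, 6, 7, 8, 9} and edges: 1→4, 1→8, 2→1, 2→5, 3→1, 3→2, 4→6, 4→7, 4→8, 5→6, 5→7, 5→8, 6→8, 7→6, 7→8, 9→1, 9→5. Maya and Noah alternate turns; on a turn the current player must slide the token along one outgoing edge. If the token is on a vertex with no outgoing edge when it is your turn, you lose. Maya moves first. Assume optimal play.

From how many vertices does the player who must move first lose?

3

Work bottom-up. With no move the player to move loses. Otherwise the position is W if at least one move leads to an L position for the opponent, and L if every move leads to a W.
Every edge goes from a vertex to one that appears earlier in the order 8, 6, 7, 5, 4, 1, 2, 3, 9, so processing vertices in that order labels each vertex after all of its successors.
8: no outgoing edge → L
6: W (go to 8, an L position)
7: W (go to 8, an L position)
5: W (go to 8, an L position)
4: W (go to 8, an L position)
1: W (go to 8, an L position)
2: L (options 1(W), 5(W) are all W)
3: W (go to 2, an L position)
9: L (options 1(W), 5(W) are all W)
The L vertices are 2, 8, 9; that is 3 in all.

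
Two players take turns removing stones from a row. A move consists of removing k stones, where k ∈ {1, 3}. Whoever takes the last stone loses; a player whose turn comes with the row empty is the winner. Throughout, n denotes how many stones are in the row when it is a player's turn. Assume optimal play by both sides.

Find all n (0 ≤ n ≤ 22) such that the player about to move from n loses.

Classify positions by backward induction: terminal positions (no move available) are W. From any other position, the mover wins iff some move reaches an L.
n=0: no move; the opponent has just taken the last stone and therefore loses → W
n=1: only reaches 0(W), which is W → L
n=2: reaches L-position 1 → W
n=3: only reaches 2(W), 0(W), all W → L
n=4: reaches L-position 3 → W
n=5: only reaches 4(W), 2(W), all W → L
n=6: reaches L-position 5 → W
n=7: only reaches 6(W), 4(W), all W → L
n=8: reaches L-position 7 → W
n=9: only reaches 8(W), 6(W), all W → L
n=10: reaches L-position 9 → W
n=11: only reaches 10(W), 8(W), all W → L
n=12: reaches L-position 11 → W
n=13: only reaches 12(W), 10(W), all W → L
n=14: reaches L-position 13 → W
n=15: only reaches 14(W), 12(W), all W → L
n=16: reaches L-position 15 → W
n=17: only reaches 16(W), 14(W), all W → L
n=18: reaches L-position 17 → W
n=19: only reaches 18(W), 16(W), all W → L
n=20: reaches L-position 19 → W
n=21: only reaches 20(W), 18(W), all W → L
n=22: reaches L-position 21 → W
The losing starting values of n are exactly the entries labelled L in this table (11 of them).

1, 3, 5, 7, 9, 11, 13, 15, 17, 19, 21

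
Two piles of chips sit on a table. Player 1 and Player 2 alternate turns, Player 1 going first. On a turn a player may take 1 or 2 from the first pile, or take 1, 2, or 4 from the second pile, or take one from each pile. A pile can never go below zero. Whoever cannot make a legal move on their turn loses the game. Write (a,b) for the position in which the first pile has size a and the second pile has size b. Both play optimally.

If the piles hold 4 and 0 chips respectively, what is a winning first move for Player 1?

Move to (3,0).

Work bottom-up. With no move the player to move loses. Otherwise the position is W if at least one move leads to an L position for the opponent, and L if every move leads to a W.
No move ever increases a pile, so every position that can arise here has a ≤ 4 and b ≤ 0; it is enough to label the cells with 0 ≤ a ≤ 4 and 0 ≤ b ≤ 0.
Every move lowers a or b (never raises either), so fill the grid row by row in increasing a, and left to right within a row: each cell's successors are then already labelled.
      b=0
a=0:    L
a=1:    W
a=2:    W
a=3:    L
a=4:    W
Cells with no legal move (terminal, hence L): (0,0).
The remaining L cells, each justified by listing all of its moves:
(3,0): →(2,0)(W), (1,0)(W) — all W, so L
Every other cell has at least one move into one of the L cells above, so it is W.
From (4,0), the L positions reachable in one move are: (3,0).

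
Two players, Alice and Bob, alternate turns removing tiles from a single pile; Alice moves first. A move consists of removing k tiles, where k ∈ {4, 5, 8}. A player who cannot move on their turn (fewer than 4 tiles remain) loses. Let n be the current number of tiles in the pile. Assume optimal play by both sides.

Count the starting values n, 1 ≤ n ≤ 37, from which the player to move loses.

13

Work bottom-up. With no move the player to move loses. Otherwise the position is W if at least one move leads to an L position for the opponent, and L if every move leads to a W.
n=0: no move → L
n=1: no move → L
n=2: no move → L
n=3: no move → L
n=4: →0(L), so W
n=5: →1(L), so W
n=6: →2(L), so W
n=7: →3(L), so W
n=8: →3(L), so W
n=9: →1(L), so W
n=10: →2(L), so W
n=11: →3(L), so W
n=12: →8(W), 7(W), 4(W) — all W, so L
n=13: →9(W), 8(W), 5(W) — all W, so L
n=14: →10(W), 9(W), 6(W) — all W, so L
n=15: →11(W), 10(W), 7(W) — all W, so L
n=16: →12(L), so W
n=17: →13(L), so W
n=18: →14(L), so W
n=19: →15(L), so W
n=20: →15(L), so W
n=21: →13(L), so W
n=22: →14(L), so W
n=23: →15(L), so W
n=24: →20(W), 19(W), 16(W) — all W, so L
n=25: →21(W), 20(W), 17(W) — all W, so L
n=26: →22(W), 21(W), 18(W) — all W, so L
n=27: →23(W), 22(W), 19(W) — all W, so L
n=28: →24(L), so W
n=29: →25(L), so W
n=30: →26(L), so W
n=31: →27(L), so W
n=32: →27(L), so W
n=33: →25(L), so W
n=34: →26(L), so W
n=35: →27(L), so W
n=36: →32(W), 31(W), 28(W) — all W, so L
n=37: →33(W), 32(W), 29(W) — all W, so L
L entries with 1 ≤ n ≤ 37 (n=0 is outside the asked range and is not counted): n = 1, 2, 3, 12, 13, 14, 15, 24, 25, 26, 27, 36, 37; that makes 13.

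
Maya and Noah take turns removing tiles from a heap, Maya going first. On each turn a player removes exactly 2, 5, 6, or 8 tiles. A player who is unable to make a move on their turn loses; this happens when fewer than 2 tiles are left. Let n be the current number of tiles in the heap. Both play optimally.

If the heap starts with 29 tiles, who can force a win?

Use the standard recursion: the mover loses at a terminal position; elsewhere, the mover wins exactly when some move hands the opponent an L position.
n=0: no move → L
n=1: no move → L
n=2: reaches L-position 0 → W
n=3: reaches L-position 1 → W
n=4: only reaches 2(W), which is W → L
n=5: reaches L-position 0 → W
n=6: reaches L-position 4 → W
n=7: reaches L-position 1 → W
n=8: reaches L-position 0 → W
n=9: reaches L-position 4 → W
n=10: reaches L-position 4 → W
n=11: only reaches 9(W), 6(W), 5(W), 3(W), all W → L
n=12: reaches L-position 4 → W
n=13: reaches L-position 11 → W
n=14: only reaches 12(W), 9(W), 8(W), 6(W), all W → L
n=15: only reaches 13(W), 10(W), 9(W), 7(W), all W → L
n=16: reaches L-position 14 → W
n=17: reaches L-position 15 → W
n=18: only reaches 16(W), 13(W), 12(W), 10(W), all W → L
n=19: reaches L-position 14 → W
n=20: reaches L-position 18 → W
n=21: reaches L-position 15 → W
n=22: reaches L-position 14 → W
n=23: reaches L-position 18 → W
n=24: reaches L-position 18 → W
n=25: only reaches 23(W), 20(W), 19(W), 17(W), all W → L
n=26: reaches L-position 18 → W
n=27: reaches L-position 25 → W
n=28: only reaches 26(W), 23(W), 22(W), 20(W), all W → L
n=29: only reaches 27(W), 24(W), 23(W), 21(W), all W → L
The starting position 29 is L: whatever Maya does, the opponent receives a W position.

Noah wins.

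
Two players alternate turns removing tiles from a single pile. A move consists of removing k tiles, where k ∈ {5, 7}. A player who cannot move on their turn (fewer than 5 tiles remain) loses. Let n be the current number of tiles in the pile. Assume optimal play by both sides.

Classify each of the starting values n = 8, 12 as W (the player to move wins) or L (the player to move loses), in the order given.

8: W, 12: L

Use the standard recursion: the mover loses at a terminal position; elsewhere, the mover wins exactly when some move hands the opponent an L position.
n=0: no move → L
n=1: no move → L
n=2: no move → L
n=3: no move → L
n=4: no move → L
n=5: →0(L), so W
n=6: →1(L), so W
n=7: →2(L), so W
n=8: →3(L), so W
n=9: →4(L), so W
n=10: →3(L), so W
n=11: →4(L), so W
n=12: →7(W), 5(W) — all W, so L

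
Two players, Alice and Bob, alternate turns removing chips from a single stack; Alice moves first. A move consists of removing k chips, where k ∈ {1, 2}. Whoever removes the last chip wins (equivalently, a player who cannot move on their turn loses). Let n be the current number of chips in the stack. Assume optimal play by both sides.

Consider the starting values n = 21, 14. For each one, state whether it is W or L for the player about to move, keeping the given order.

21: L, 14: W

Use the standard recursion: the mover loses at a terminal position; elsewhere, the mover wins exactly when some move hands the opponent an L position.
n=0: no move → L
n=1: →0(L), so W
n=2: →0(L), so W
n=3: →2(W), 1(W) — all W, so L
n=4: →3(L), so W
n=5: →3(L), so W
n=6: →5(W), 4(W) — all W, so L
n=7: →6(L), so W
n=8: →6(L), so W
n=9: →8(W), 7(W) — all W, so L
n=10: →9(L), so W
n=11: →9(L), so W
n=12: →11(W), 10(W) — all W, so L
n=13: →12(L), so W
n=14: →12(L), so W
n=15: →14(W), 13(W) — all W, so L
n=16: →15(L), so W
n=17: →15(L), so W
n=18: →17(W), 16(W) — all W, so L
n=19: →18(L), so W
n=20: →18(L), so W
n=21: →20(W), 19(W) — all W, so L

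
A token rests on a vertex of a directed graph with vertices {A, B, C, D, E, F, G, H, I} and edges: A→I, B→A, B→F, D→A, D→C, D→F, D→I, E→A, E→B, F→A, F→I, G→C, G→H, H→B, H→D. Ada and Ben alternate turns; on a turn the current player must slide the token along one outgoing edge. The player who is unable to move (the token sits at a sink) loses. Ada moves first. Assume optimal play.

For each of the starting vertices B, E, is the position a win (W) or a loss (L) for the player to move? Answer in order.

B: L, E: W

Label each position W (a win for the player to move) or L (a loss). A position with no legal move is L; any other position is W exactly when some move reaches an L, and L when every move reaches a W.
Every edge goes from a vertex to one that appears earlier in the order C, I, A, F, D, B, H, E, G, so processing vertices in that order labels each vertex after all of its successors.
C: no outgoing edge → L
I: no outgoing edge → L
A: →I(L), so W
F: →I(L), so W
D: →I(L), so W
B: →F(W), A(W) — all W, so L
H: →B(L), so W
E: →B(L), so W
G: →C(L), so W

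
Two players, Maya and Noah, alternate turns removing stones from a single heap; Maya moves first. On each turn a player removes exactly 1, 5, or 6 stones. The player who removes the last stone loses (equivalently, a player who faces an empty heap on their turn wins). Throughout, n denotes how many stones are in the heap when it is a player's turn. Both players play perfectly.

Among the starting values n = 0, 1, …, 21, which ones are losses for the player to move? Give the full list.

Compute win/loss labels from the base case upward. A position with no move is W. Any other position is W if it can reach an L in one move, else L.
n=0: no move; the opponent has just taken the last stone and therefore loses → W
n=1: the only move is to 0(W), a W ⇒ L
n=2: can move to 1, which is L ⇒ W
n=3: the only move is to 2(W), a W ⇒ L
n=4: can move to 3, which is L ⇒ W
n=5: moves to 4(W), 0(W); every one is W ⇒ L
n=6: can move to 5, which is L ⇒ W
n=7: can move to 1, which is L ⇒ W
n=8: can move to 3, which is L ⇒ W
n=9: can move to 3, which is L ⇒ W
n=10: can move to 5, which is L ⇒ W
n=11: can move to 5, which is L ⇒ W
n=12: moves to 11(W), 7(W), 6(W); every one is W ⇒ L
n=13: can move to 12, which is L ⇒ W
n=14: moves to 13(W), 9(W), 8(W); every one is W ⇒ L
n=15: can move to 14, which is L ⇒ W
n=16: moves to 15(W), 11(W), 10(W); every one is W ⇒ L
n=17: can move to 16, which is L ⇒ W
n=18: can move to 12, which is L ⇒ W
n=19: can move to 14, which is L ⇒ W
n=20: can move to 14, which is L ⇒ W
n=21: can move to 16, which is L ⇒ W
The losing starting values of n are exactly the entries labelled L in this table (6 of them).

1, 3, 5, 12, 14, 16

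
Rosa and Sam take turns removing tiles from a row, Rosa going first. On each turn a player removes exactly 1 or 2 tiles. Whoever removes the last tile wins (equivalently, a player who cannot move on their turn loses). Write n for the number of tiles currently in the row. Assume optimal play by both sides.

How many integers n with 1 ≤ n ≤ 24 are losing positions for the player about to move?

8

Compute win/loss labels from the base case upward. A position with no move is L. Any other position is W if it can reach an L in one move, else L.
n=0: no move → L
n=1: can move to 0, which is L ⇒ W
n=2: can move to 0, which is L ⇒ W
n=3: moves to 2(W), 1(W); every one is W ⇒ L
n=4: can move to 3, which is L ⇒ W
n=5: can move to 3, which is L ⇒ W
n=6: moves to 5(W), 4(W); every one is W ⇒ L
n=7: can move to 6, which is L ⇒ W
n=8: can move to 6, which is L ⇒ W
n=9: moves to 8(W), 7(W); every one is W ⇒ L
n=10: can move to 9, which is L ⇒ W
n=11: can move to 9, which is L ⇒ W
n=12: moves to 11(W), 10(W); every one is W ⇒ L
n=13: can move to 12, which is L ⇒ W
n=14: can move to 12, which is L ⇒ W
n=15: moves to 14(W), 13(W); every one is W ⇒ L
n=16: can move to 15, which is L ⇒ W
n=17: can move to 15, which is L ⇒ W
n=18: moves to 17(W), 16(W); every one is W ⇒ L
n=19: can move to 18, which is L ⇒ W
n=20: can move to 18, which is L ⇒ W
n=21: moves to 20(W), 19(W); every one is W ⇒ L
n=22: can move to 21, which is L ⇒ W
n=23: can move to 21, which is L ⇒ W
n=24: moves to 23(W), 22(W); every one is W ⇒ L
L entries with 1 ≤ n ≤ 24 (n=0 is outside the asked range and is not counted): n = 3, 6, 9, 12, 15, 18, 21, 24; that makes 8.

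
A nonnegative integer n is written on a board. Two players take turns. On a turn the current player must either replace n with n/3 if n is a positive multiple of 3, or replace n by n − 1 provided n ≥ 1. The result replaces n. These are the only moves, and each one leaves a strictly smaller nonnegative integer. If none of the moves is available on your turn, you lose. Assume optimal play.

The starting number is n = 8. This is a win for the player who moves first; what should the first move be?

Move to 7.

Build the W/L table. Terminal = L. A non-terminal position is W if it has a move to some L; otherwise it is L.
n=0: no move → L
n=1: can move to 0, which is L ⇒ W
n=2: the only move is to 1(W), a W ⇒ L
n=3: can move to 2, which is L ⇒ W
n=4: the only move is to 3(W), a W ⇒ L
n=5: can move to 4, which is L ⇒ W
n=6: can move to 2, which is L ⇒ W
n=7: the only move is to 6(W), a W ⇒ L
n=8: can move to 7, which is L ⇒ W
From 8, the L positions reachable in one move are: 7.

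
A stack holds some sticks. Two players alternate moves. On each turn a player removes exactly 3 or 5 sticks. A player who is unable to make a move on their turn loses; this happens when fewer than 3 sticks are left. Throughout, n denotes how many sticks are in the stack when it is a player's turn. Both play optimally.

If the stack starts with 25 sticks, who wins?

The second player wins.

Work bottom-up. With no move the player to move loses. Otherwise the position is W if at least one move leads to an L position for the opponent, and L if every move leads to a W.
n=0: no move → L
n=1: no move → L
n=2: no move → L
n=3: reaches L-position 0 → W
n=4: reaches L-position 1 → W
n=5: reaches L-position 2 → W
n=6: reaches L-position 1 → W
n=7: reaches L-position 2 → W
n=8: only reaches 5(W), 3(W), all W → L
n=9: only reaches 6(W), 4(W), all W → L
n=10: only reaches 7(W), 5(W), all W → L
n=11: reaches L-position 8 → W
n=12: reaches L-position 9 → W
n=13: reaches L-position 10 → W
n=14: reaches L-position 9 → W
n=15: reaches L-position 10 → W
n=16: only reaches 13(W), 11(W), all W → L
n=17: only reaches 14(W), 12(W), all W → L
n=18: only reaches 15(W), 13(W), all W → L
n=19: reaches L-position 16 → W
n=20: reaches L-position 17 → W
n=21: reaches L-position 18 → W
n=22: reaches L-position 17 → W
n=23: reaches L-position 18 → W
n=24: only reaches 21(W), 19(W), all W → L
n=25: only reaches 22(W), 20(W), all W → L
The starting position 25 is L: whatever the player to move does, the opponent receives a W position.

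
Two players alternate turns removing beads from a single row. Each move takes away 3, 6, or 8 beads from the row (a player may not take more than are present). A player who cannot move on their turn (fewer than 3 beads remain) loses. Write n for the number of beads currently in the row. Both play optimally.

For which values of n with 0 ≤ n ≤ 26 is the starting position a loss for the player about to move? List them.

Positions with no move are L. A position that does have a move is losing for the player to move precisely when every available move leads to a winning position for the opponent. Fill in the labels:
n=0: no move → L
n=1: no move → L
n=2: no move → L
n=3: →0(L), so W
n=4: →1(L), so W
n=5: →2(L), so W
n=6: →0(L), so W
n=7: →1(L), so W
n=8: →2(L), so W
n=9: →1(L), so W
n=10: →2(L), so W
n=11: →8(W), 5(W), 3(W) — all W, so L
n=12: →9(W), 6(W), 4(W) — all W, so L
n=13: →10(W), 7(W), 5(W) — all W, so L
n=14: →11(L), so W
n=15: →12(L), so W
n=16: →13(L), so W
n=17: →11(L), so W
n=18: →12(L), so W
n=19: →13(L), so W
n=20: →12(L), so W
n=21: →13(L), so W
n=22: →19(W), 16(W), 14(W) — all W, so L
n=23: →20(W), 17(W), 15(W) — all W, so L
n=24: →21(W), 18(W), 16(W) — all W, so L
n=25: →22(L), so W
n=26: →23(L), so W
Reading off the rows marked L gives the requested list; there are 9 such values of n.

0, 1, 2, 11, 12, 13, 22, 23, 24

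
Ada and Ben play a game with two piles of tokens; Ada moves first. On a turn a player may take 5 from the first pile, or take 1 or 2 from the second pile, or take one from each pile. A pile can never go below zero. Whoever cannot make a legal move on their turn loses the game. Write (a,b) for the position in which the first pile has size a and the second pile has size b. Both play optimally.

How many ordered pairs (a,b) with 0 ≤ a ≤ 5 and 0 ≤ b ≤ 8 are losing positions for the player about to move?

Compute win/loss labels from the base case upward. A position with no move is L. Any other position is W if it can reach an L in one move, else L.
Every move lowers a or b (never raises either), so fill the grid row by row in increasing a, and left to right within a row: each cell's successors are then already labelled.
      b=0  b=1  b=2  b=3  b=4  b=5  b=6  b=7  b=8
a=0:    L    W    W    L    W    W    L    W    W
a=1:    L    W    W    L    W    W    L    W    W
a=2:    L    W    W    L    W    W    L    W    W
a=3:    L    W    W    L    W    W    L    W    W
a=4:    L    W    W    L    W    W    L    W    W
a=5:    W    W    L    W    W    L    W    W    L
Cells with no legal move (terminal, hence L): (0,0), (1,0), (2,0), (3,0), (4,0).
The remaining L cells, each justified by listing all of its moves:
(0,3): →(0,2)(W), (0,1)(W) — all W, so L
(0,6): →(0,5)(W), (0,4)(W) — all W, so L
(1,3): →(1,2)(W), (1,1)(W), (0,2)(W) — all W, so L
(1,6): →(1,5)(W), (1,4)(W), (0,5)(W) — all W, so L
(2,3): →(2,2)(W), (2,1)(W), (1,2)(W) — all W, so L
(2,6): →(2,5)(W), (2,4)(W), (1,5)(W) — all W, so L
(3,3): →(3,2)(W), (3,1)(W), (2,2)(W) — all W, so L
(3,6): →(3,5)(W), (3,4)(W), (2,5)(W) — all W, so L
(4,3): →(4,2)(W), (4,1)(W), (3,2)(W) — all W, so L
(4,6): →(4,5)(W), (4,4)(W), (3,5)(W) — all W, so L
(5,2): →(0,2)(W), (5,1)(W), (5,0)(W), (4,1)(W) — all W, so L
(5,5): →(0,5)(W), (5,4)(W), (5,3)(W), (4,4)(W) — all W, so L
(5,8): →(0,8)(W), (5,7)(W), (5,6)(W), (4,7)(W) — all W, so L
Every other cell has at least one move into one of the L cells above, so it is W.
L cells per row: a=0: 3, a=1: 3, a=2: 3, a=3: 3, a=4: 3, a=5: 3; total 18.

18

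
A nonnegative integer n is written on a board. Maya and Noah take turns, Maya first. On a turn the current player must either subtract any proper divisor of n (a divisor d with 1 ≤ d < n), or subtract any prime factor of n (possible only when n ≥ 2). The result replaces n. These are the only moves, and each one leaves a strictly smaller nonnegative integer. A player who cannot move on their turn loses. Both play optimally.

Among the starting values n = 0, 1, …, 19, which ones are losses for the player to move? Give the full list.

Compute win/loss labels from the base case upward. A position with no move is L. Any other position is W if it can reach an L in one move, else L.
n=0: no move → L
n=1: no move → L
n=2: W (go to 0, an L position)
n=3: W (go to 0, an L position)
n=4: L (options 2(W), 3(W) are all W)
n=5: W (go to 0, an L position)
n=6: W (go to 4, an L position)
n=7: W (go to 0, an L position)
n=8: W (go to 4, an L position)
n=9: L (options 6(W), 8(W) are all W)
n=10: W (go to 9, an L position)
n=11: W (go to 0, an L position)
n=12: W (go to 9, an L position)
n=13: W (go to 0, an L position)
n=14: L (options 7(W), 12(W), 13(W) are all W)
n=15: W (go to 14, an L position)
n=16: W (go to 14, an L position)
n=17: W (go to 0, an L position)
n=18: W (go to 9, an L position)
n=19: W (go to 0, an L position)
The losing starting values of n are exactly the entries labelled L in this table (5 of them).

0, 1, 4, 9, 14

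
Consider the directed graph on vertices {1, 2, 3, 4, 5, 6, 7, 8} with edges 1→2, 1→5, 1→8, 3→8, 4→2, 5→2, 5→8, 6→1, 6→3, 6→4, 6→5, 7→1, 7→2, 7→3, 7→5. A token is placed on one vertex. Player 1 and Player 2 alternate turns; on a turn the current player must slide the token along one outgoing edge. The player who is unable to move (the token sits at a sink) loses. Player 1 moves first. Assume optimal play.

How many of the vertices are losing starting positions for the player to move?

3

Label each position W (a win for the player to move) or L (a loss). A position with no legal move is L; any other position is W exactly when some move reaches an L, and L when every move reaches a W.
Every edge goes from a vertex to one that appears earlier in the order 2, 8, 5, 1, 3, 4, 7, 6, so processing vertices in that order labels each vertex after all of its successors.
2: no outgoing edge → L
8: no outgoing edge → L
5: reaches L-position 8 → W
1: reaches L-position 8 → W
3: reaches L-position 8 → W
4: reaches L-position 2 → W
7: reaches L-position 2 → W
6: only reaches 4(W), 3(W), 1(W), 5(W), all W → L
The L vertices are 2, 6, 8; that is 3 in all.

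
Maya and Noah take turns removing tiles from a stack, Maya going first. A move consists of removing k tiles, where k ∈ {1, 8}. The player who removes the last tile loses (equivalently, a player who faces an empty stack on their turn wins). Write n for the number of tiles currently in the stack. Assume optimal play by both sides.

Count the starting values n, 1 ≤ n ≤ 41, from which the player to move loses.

Label each position W (a win for the player to move) or L (a loss). A position with no legal move is W; any other position is W exactly when some move reaches an L, and L when every move reaches a W.
n=0: no move; the opponent has just taken the last tile and therefore loses → W
n=1: only reaches 0(W), which is W → L
n=2: reaches L-position 1 → W
n=3: only reaches 2(W), which is W → L
n=4: reaches L-position 3 → W
n=5: only reaches 4(W), which is W → L
n=6: reaches L-position 5 → W
n=7: only reaches 6(W), which is W → L
n=8: reaches L-position 7 → W
n=9: reaches L-position 1 → W
n=10: only reaches 9(W), 2(W), all W → L
n=11: reaches L-position 10 → W
n=12: only reaches 11(W), 4(W), all W → L
n=13: reaches L-position 12 → W
n=14: only reaches 13(W), 6(W), all W → L
n=15: reaches L-position 14 → W
n=16: only reaches 15(W), 8(W), all W → L
n=17: reaches L-position 16 → W
n=18: reaches L-position 10 → W
n=19: only reaches 18(W), 11(W), all W → L
n=20: reaches L-position 19 → W
n=21: only reaches 20(W), 13(W), all W → L
n=22: reaches L-position 21 → W
n=23: only reaches 22(W), 15(W), all W → L
n=24: reaches L-position 23 → W
n=25: only reaches 24(W), 17(W), all W → L
n=26: reaches L-position 25 → W
n=27: reaches L-position 19 → W
n=28: only reaches 27(W), 20(W), all W → L
n=29: reaches L-position 28 → W
n=30: only reaches 29(W), 22(W), all W → L
n=31: reaches L-position 30 → W
n=32: only reaches 31(W), 24(W), all W → L
n=33: reaches L-position 32 → W
n=34: only reaches 33(W), 26(W), all W → L
n=35: reaches L-position 34 → W
n=36: reaches L-position 28 → W
n=37: only reaches 36(W), 29(W), all W → L
n=38: reaches L-position 37 → W
n=39: only reaches 38(W), 31(W), all W → L
n=40: reaches L-position 39 → W
n=41: only reaches 40(W), 33(W), all W → L
L entries with 1 ≤ n ≤ 41 (the range starts at n=1): n = 1, 3, 5, 7, 10, 12, 14, 16, 19, 21, 23, 25, 28, 30, 32, 34, 37, 39, 41; that makes 19.

19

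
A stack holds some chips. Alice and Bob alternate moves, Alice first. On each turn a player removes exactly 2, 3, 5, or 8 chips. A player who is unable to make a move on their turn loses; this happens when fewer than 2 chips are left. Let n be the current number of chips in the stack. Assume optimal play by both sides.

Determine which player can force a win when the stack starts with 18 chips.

Classify positions by backward induction: terminal positions (no move available) are L. From any other position, the mover wins iff some move reaches an L.
n=0: no move → L
n=1: no move → L
n=2: can move to 0, which is L ⇒ W
n=3: can move to 1, which is L ⇒ W
n=4: can move to 1, which is L ⇒ W
n=5: can move to 0, which is L ⇒ W
n=6: can move to 1, which is L ⇒ W
n=7: moves to 5(W), 4(W), 2(W); every one is W ⇒ L
n=8: can move to 0, which is L ⇒ W
n=9: can move to 7, which is L ⇒ W
n=10: can move to 7, which is L ⇒ W
n=11: moves to 9(W), 8(W), 6(W), 3(W); every one is W ⇒ L
n=12: can move to 7, which is L ⇒ W
n=13: can move to 11, which is L ⇒ W
n=14: can move to 11, which is L ⇒ W
n=15: can move to 7, which is L ⇒ W
n=16: can move to 11, which is L ⇒ W
n=17: moves to 15(W), 14(W), 12(W), 9(W); every one is W ⇒ L
n=18: moves to 16(W), 15(W), 13(W), 10(W); every one is W ⇒ L
The starting position 18 is L: whatever Alice does, the opponent receives a W position.

Bob wins.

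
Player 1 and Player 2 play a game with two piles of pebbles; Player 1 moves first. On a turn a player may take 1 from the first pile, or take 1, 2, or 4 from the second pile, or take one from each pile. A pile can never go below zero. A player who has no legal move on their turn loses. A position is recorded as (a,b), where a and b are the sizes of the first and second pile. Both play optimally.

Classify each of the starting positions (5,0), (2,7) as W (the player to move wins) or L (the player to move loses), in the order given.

(5,0): W, (2,7): L

Work bottom-up. With no move the player to move loses. Otherwise the position is W if at least one move leads to an L position for the opponent, and L if every move leads to a W.
No move ever increases a pile, so every position that can arise here has a ≤ 5 and b ≤ 7; it is enough to label the cells with 0 ≤ a ≤ 5 and 0 ≤ b ≤ 7.
Every move lowers a or b (never raises either), so fill the grid row by row in increasing a, and left to right within a row: each cell's successors are then already labelled.
      b=0  b=1  b=2  b=3  b=4  b=5  b=6  b=7
a=0:    L    W    W    L    W    W    L    W
a=1:    W    W    L    W    W    L    W    W
a=2:    L    W    W    W    W    W    W    L
a=3:    W    W    L    W    W    L    W    W
a=4:    L    W    W    W    W    W    W    L
a=5:    W    W    L    W    W    L    W    W
Cells with no legal move (terminal, hence L): (0,0).
The remaining L cells, each justified by listing all of its moves:
(0,3): moves to (0,2)(W), (0,1)(W); every one is W ⇒ L
(0,6): moves to (0,5)(W), (0,4)(W), (0,2)(W); every one is W ⇒ L
(1,2): moves to (0,2)(W), (1,1)(W), (1,0)(W), (0,1)(W); every one is W ⇒ L
(1,5): moves to (0,5)(W), (1,4)(W), (1,3)(W), (1,1)(W), (0,4)(W); every one is W ⇒ L
(2,0): the only move is to (1,0)(W), a W ⇒ L
(2,7): moves to (1,7)(W), (2,6)(W), (2,5)(W), (2,3)(W), (1,6)(W); every one is W ⇒ L
(3,2): moves to (2,2)(W), (3,1)(W), (3,0)(W), (2,1)(W); every one is W ⇒ L
(3,5): moves to (2,5)(W), (3,4)(W), (3,3)(W), (3,1)(W), (2,4)(W); every one is W ⇒ L
(4,0): the only move is to (3,0)(W), a W ⇒ L
(4,7): moves to (3,7)(W), (4,6)(W), (4,5)(W), (4,3)(W), (3,6)(W); every one is W ⇒ L
(5,2): moves to (4,2)(W), (5,1)(W), (5,0)(W), (4,1)(W); every one is W ⇒ L
(5,5): moves to (4,5)(W), (5,4)(W), (5,3)(W), (5,1)(W), (4,4)(W); every one is W ⇒ L
Every other cell has at least one move into one of the L cells above, so it is W.
(5,0): the move to (4,0) reaches an L cell, so W
(2,7): one of the L cells justified above, so L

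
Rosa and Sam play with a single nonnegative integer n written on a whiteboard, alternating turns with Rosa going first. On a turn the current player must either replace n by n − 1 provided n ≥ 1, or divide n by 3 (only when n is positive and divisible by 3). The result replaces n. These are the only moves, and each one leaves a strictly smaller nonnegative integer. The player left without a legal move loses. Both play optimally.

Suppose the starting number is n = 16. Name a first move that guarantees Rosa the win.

Move to 15.

Work bottom-up. With no move the player to move loses. Otherwise the position is W if at least one move leads to an L position for the opponent, and L if every move leads to a W.
n=0: no move → L
n=1: W (go to 0, an L position)
n=2: L (sole option 1(W) is W)
n=3: W (go to 2, an L position)
n=4: L (sole option 3(W) is W)
n=5: W (go to 4, an L position)
n=6: W (go to 2, an L position)
n=7: L (sole option 6(W) is W)
n=8: W (go to 7, an L position)
n=9: L (options 3(W), 8(W) are all W)
n=10: W (go to 9, an L position)
n=11: L (sole option 10(W) is W)
n=12: W (go to 4, an L position)
n=13: L (sole option 12(W) is W)
n=14: W (go to 13, an L position)
n=15: L (options 5(W), 14(W) are all W)
n=16: W (go to 15, an L position)
From 16, the L positions reachable in one move are: 15.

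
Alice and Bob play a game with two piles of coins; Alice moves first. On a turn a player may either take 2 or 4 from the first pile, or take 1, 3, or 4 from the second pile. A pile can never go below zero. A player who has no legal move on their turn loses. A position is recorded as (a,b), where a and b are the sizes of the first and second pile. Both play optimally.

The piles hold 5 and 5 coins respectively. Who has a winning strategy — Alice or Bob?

Alice wins.

Compute win/loss labels from the base case upward. A position with no move is L. Any other position is W if it can reach an L in one move, else L.
No move ever increases a pile, so every position that can arise here has a ≤ 5 and b ≤ 5; it is enough to label the cells with 0 ≤ a ≤ 5 and 0 ≤ b ≤ 5.
Every move lowers a or b (never raises either), so fill the grid row by row in increasing a, and left to right within a row: each cell's successors are then already labelled.
      b=0  b=1  b=2  b=3  b=4  b=5
a=0:    L    W    L    W    W    W
a=1:    L    W    L    W    W    W
a=2:    W    L    W    L    W    W
a=3:    W    L    W    L    W    W
a=4:    W    W    W    W    L    W
a=5:    W    W    W    W    L    W
Cells with no legal move (terminal, hence L): (0,0), (1,0).
The remaining L cells, each justified by listing all of its moves:
(0,2): L (sole option (0,1)(W) is W)
(1,2): L (sole option (1,1)(W) is W)
(2,1): L (options (0,1)(W), (2,0)(W) are all W)
(2,3): L (options (0,3)(W), (2,2)(W), (2,0)(W) are all W)
(3,1): L (options (1,1)(W), (3,0)(W) are all W)
(3,3): L (options (1,3)(W), (3,2)(W), (3,0)(W) are all W)
(4,4): L (options (2,4)(W), (0,4)(W), (4,3)(W), (4,1)(W), (4,0)(W) are all W)
(5,4): L (options (3,4)(W), (1,4)(W), (5,3)(W), (5,1)(W), (5,0)(W) are all W)
Every other cell has at least one move into one of the L cells above, so it is W.
The starting position (5,5) is W: Alice should move to (5,4), handing over an L position.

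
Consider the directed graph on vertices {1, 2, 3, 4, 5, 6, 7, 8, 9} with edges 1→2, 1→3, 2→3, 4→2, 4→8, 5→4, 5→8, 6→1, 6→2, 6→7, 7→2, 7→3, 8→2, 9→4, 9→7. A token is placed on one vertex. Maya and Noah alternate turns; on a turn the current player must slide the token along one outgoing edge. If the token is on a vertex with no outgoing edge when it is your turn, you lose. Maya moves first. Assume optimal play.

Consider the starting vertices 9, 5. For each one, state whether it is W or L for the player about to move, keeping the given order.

9: L, 5: W

Positions with no move are L. A position that does have a move is losing for the player to move precisely when every available move leads to a winning position for the opponent. Fill in the labels:
Every edge goes from a vertex to one that appears earlier in the order 3, 2, 8, 4, 1, 5, 7, 6, 9, so processing vertices in that order labels each vertex after all of its successors.
3: no outgoing edge → L
2: W (go to 3, an L position)
8: L (sole option 2(W) is W)
4: W (go to 8, an L position)
1: W (go to 3, an L position)
5: W (go to 8, an L position)
7: W (go to 3, an L position)
6: L (options 7(W), 1(W), 2(W) are all W)
9: L (options 7(W), 4(W) are all W)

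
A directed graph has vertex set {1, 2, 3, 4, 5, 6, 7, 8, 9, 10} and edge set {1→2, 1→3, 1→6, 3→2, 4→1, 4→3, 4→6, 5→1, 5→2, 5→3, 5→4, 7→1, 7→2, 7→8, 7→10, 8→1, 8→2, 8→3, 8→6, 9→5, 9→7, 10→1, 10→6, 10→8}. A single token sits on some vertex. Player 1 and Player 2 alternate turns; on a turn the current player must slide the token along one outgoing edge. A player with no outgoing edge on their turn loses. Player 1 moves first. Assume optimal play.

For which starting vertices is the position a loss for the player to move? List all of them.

Work bottom-up. With no move the player to move loses. Otherwise the position is W if at least one move leads to an L position for the opponent, and L if every move leads to a W.
Every edge goes from a vertex to one that appears earlier in the order 6, 2, 3, 1, 8, 4, 10, 7, 5, 9, so processing vertices in that order labels each vertex after all of its successors.
6: no outgoing edge → L
2: no outgoing edge → L
3: →2(L), so W
1: →2(L), so W
8: →2(L), so W
4: →6(L), so W
10: →6(L), so W
7: →2(L), so W
5: →2(L), so W
9: →5(W), 7(W) — all W, so L
The losing starting vertices are exactly the entries labelled L in this table (3 of them).

2, 6, 9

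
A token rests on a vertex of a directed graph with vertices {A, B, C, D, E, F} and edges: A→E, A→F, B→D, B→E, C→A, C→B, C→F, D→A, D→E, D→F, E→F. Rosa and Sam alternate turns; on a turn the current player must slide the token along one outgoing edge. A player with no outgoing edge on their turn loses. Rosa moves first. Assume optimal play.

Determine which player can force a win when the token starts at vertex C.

Compute win/loss labels from the base case upward. A position with no move is L. Any other position is W if it can reach an L in one move, else L.
Every edge goes from a vertex to one that appears earlier in the order F, E, A, D, B, C, so processing vertices in that order labels each vertex after all of its successors.
F: no outgoing edge → L
E: W (go to F, an L position)
A: W (go to F, an L position)
D: W (go to F, an L position)
B: L (options D(W), E(W) are all W)
C: W (go to B, an L position)
From C Rosa can move to B, reaching an L position.

Rosa wins.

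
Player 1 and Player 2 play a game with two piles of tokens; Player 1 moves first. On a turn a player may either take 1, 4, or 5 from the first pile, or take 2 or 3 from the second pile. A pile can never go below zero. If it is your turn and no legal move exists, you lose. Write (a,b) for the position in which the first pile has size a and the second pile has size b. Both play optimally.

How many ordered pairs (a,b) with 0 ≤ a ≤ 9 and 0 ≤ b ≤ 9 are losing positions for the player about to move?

28

Classify positions by backward induction: terminal positions (no move available) are L. From any other position, the mover wins iff some move reaches an L.
Every move lowers a or b (never raises either), so fill the grid row by row in increasing a, and left to right within a row: each cell's successors are then already labelled.
      b=0  b=1  b=2  b=3  b=4  b=5  b=6  b=7  b=8  b=9
a=0:    L    L    W    W    W    L    L    W    W    W
a=1:    W    W    L    L    W    W    W    L    L    W
a=2:    L    L    W    W    W    L    L    W    W    W
a=3:    W    W    L    L    W    W    W    L    L    W
a=4:    W    W    W    W    L    W    W    W    W    L
a=5:    W    W    W    W    W    W    W    W    W    W
a=6:    W    W    W    W    L    W    W    W    W    L
a=7:    W    W    W    W    W    W    W    W    W    W
a=8:    L    L    W    W    W    L    L    W    W    W
a=9:    W    W    L    L    W    W    W    L    L    W
Cells with no legal move (terminal, hence L): (0,0), (0,1).
The remaining L cells, each justified by listing all of its moves:
(0,5): only reaches (0,3)(W), (0,2)(W), all W → L
(0,6): only reaches (0,4)(W), (0,3)(W), all W → L
(1,2): only reaches (0,2)(W), (1,0)(W), all W → L
(1,3): only reaches (0,3)(W), (1,1)(W), (1,0)(W), all W → L
(1,7): only reaches (0,7)(W), (1,5)(W), (1,4)(W), all W → L
(1,8): only reaches (0,8)(W), (1,6)(W), (1,5)(W), all W → L
(2,0): only reaches (1,0)(W), which is W → L
(2,1): only reaches (1,1)(W), which is W → L
(2,5): only reaches (1,5)(W), (2,3)(W), (2,2)(W), all W → L
(2,6): only reaches (1,6)(W), (2,4)(W), (2,3)(W), all W → L
(3,2): only reaches (2,2)(W), (3,0)(W), all W → L
(3,3): only reaches (2,3)(W), (3,1)(W), (3,0)(W), all W → L
(3,7): only reaches (2,7)(W), (3,5)(W), (3,4)(W), all W → L
(3,8): only reaches (2,8)(W), (3,6)(W), (3,5)(W), all W → L
(4,4): only reaches (3,4)(W), (0,4)(W), (4,2)(W), (4,1)(W), all W → L
(4,9): only reaches (3,9)(W), (0,9)(W), (4,7)(W), (4,6)(W), all W → L
(6,4): only reaches (5,4)(W), (2,4)(W), (1,4)(W), (6,2)(W), (6,1)(W), all W → L
(6,9): only reaches (5,9)(W), (2,9)(W), (1,9)(W), (6,7)(W), (6,6)(W), all W → L
(8,0): only reaches (7,0)(W), (4,0)(W), (3,0)(W), all W → L
(8,1): only reaches (7,1)(W), (4,1)(W), (3,1)(W), all W → L
(8,5): only reaches (7,5)(W), (4,5)(W), (3,5)(W), (8,3)(W), (8,2)(W), all W → L
(8,6): only reaches (7,6)(W), (4,6)(W), (3,6)(W), (8,4)(W), (8,3)(W), all W → L
(9,2): only reaches (8,2)(W), (5,2)(W), (4,2)(W), (9,0)(W), all W → L
(9,3): only reaches (8,3)(W), (5,3)(W), (4,3)(W), (9,1)(W), (9,0)(W), all W → L
(9,7): only reaches (8,7)(W), (5,7)(W), (4,7)(W), (9,5)(W), (9,4)(W), all W → L
(9,8): only reaches (8,8)(W), (5,8)(W), (4,8)(W), (9,6)(W), (9,5)(W), all W → L
Every other cell has at least one move into one of the L cells above, so it is W.
L cells per row: a=0: 4, a=1: 4, a=2: 4, a=3: 4, a=4: 2, a=5: 0, a=6: 2, a=7: 0, a=8: 4, a=9: 4; total 28.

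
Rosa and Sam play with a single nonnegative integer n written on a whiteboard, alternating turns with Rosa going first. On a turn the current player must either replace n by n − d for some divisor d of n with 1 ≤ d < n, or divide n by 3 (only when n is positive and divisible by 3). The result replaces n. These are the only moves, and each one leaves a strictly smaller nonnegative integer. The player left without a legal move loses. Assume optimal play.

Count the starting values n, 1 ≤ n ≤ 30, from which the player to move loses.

Classify positions by backward induction: terminal positions (no move available) are L. From any other position, the mover wins iff some move reaches an L.
n=0: no move → L
n=1: no move → L
n=2: W (go to 1, an L position)
n=3: W (go to 1, an L position)
n=4: L (options 2(W), 3(W) are all W)
n=5: W (go to 4, an L position)
n=6: W (go to 4, an L position)
n=7: L (sole option 6(W) is W)
n=8: W (go to 4, an L position)
n=9: L (options 3(W), 6(W), 8(W) are all W)
n=10: W (go to 9, an L position)
n=11: L (sole option 10(W) is W)
n=12: W (go to 4, an L position)
n=13: L (sole option 12(W) is W)
n=14: W (go to 7, an L position)
n=15: L (options 5(W), 10(W), 12(W), 14(W) are all W)
n=16: W (go to 15, an L position)
n=17: L (sole option 16(W) is W)
n=18: W (go to 9, an L position)
n=19: L (sole option 18(W) is W)
n=20: W (go to 15, an L position)
n=21: W (go to 7, an L position)
n=22: W (go to 11, an L position)
n=23: L (sole option 22(W) is W)
n=24: W (go to 23, an L position)
n=25: L (options 20(W), 24(W) are all W)
n=26: W (go to 13, an L position)
n=27: W (go to 9, an L position)
n=28: L (options 14(W), 21(W), 24(W), 26(W), 27(W) are all W)
n=29: W (go to 28, an L position)
n=30: W (go to 15, an L position)
L entries with 1 ≤ n ≤ 30 (n=0 is outside the asked range and is not counted): n = 1, 4, 7, 9, 11, 13, 15, 17, 19, 23, 25, 28; that makes 12.

12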